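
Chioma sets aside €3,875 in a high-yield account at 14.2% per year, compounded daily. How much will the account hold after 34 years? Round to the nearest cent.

€483,768.63

Periodic rate = 14.2%/365 = 0.000389041; periods = 365·34 = 12410.
A = 3,875·(1 + 0.142/365)^12410 ≈ 3,875·124.843518153 ≈ 483,768.6328.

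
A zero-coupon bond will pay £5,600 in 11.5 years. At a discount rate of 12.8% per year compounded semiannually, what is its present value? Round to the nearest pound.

Periodic rate = 12.8%/2 = 0.064; 23 periods.
P = 5,600/(1 + 0.064)^23 ≈ 5,600/4.165407005 ≈ 1,344.4064.

£1,344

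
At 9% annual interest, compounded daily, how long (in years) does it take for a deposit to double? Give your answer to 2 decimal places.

(1 + 0.000246575)^(365t) = 2.
365t = ln 2 / ln(1 + 0.000246575) ≈ 0.69315/0.000246545 ≈ 2811.4435.
t ≈ 7.7026.

7.70 years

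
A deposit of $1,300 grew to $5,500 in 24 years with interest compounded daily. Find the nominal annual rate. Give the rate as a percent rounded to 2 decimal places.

6.01%

(1 + r/365)^8760 = 5,500/1,300 = 4.23077.
1 + r/365 = 4.23077^(1/8760) ≈ 1.000165, so r/365 ≈ 0.000164669.
r ≈ 365·0.000164669 = 6.01043%.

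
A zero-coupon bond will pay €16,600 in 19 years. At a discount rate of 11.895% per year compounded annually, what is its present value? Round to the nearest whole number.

Growth factor = (1 + 0.11895)^19 ≈ 8.4606344594.
P = 16,600/8.4606344594 ≈ 1,962.0278.

€1,962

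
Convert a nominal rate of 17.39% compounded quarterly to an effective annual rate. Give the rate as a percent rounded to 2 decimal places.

18.56%

One year is 4 periods at 0.043475 each: (1 + 0.043475)^4 ≈ 1.185573.
EAR = 1.185573 − 1 ≈ 18.55727%.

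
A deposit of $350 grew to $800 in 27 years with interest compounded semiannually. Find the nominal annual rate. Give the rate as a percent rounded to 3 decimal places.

3.085%

(1 + r/2)^54 = 800/350 = 2.28571.
1 + r/2 = 2.28571^(1/54) ≈ 1.015427, so r/2 ≈ 0.0154266.
r ≈ 2·0.0154266 = 3.08533%.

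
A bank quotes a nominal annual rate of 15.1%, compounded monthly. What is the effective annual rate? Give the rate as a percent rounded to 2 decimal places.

EAR = (1 + 15.1%/12)^12 − 1 = (1 + 0.0125833)^12 − 1.
(1 + 0.0125833)^12 ≈ 1.161901, so EAR ≈ 16.19015%.

16.19%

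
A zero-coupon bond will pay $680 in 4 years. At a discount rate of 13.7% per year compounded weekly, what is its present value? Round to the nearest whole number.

$393

Periodic rate = 13.7%/52 = 0.00263462; 208 periods.
P = 680/(1 + 0.137/52)^208 ≈ 680/1.72854391 ≈ 393.3947.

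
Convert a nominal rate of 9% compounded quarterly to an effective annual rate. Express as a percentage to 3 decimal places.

One year is 4 periods at 0.0225 each: (1 + 0.0225)^4 ≈ 1.093083.
EAR = 1.093083 − 1 ≈ 9.30833%.

9.308%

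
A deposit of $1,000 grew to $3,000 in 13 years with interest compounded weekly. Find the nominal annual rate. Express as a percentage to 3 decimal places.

8.458%

The 676-period growth factor is 3,000/1,000 = 3.
r/52 = 3^(1/676) − 1 ≈ 0.00162649, so r ≈ 52·0.00162649 = 8.45773%.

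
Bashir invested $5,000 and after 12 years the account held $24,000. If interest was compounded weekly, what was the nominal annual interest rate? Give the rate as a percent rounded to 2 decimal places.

(1 + r/52)^624 = 24,000/5,000 = 4.8.
1 + r/52 = 4.8^(1/624) ≈ 1.002517, so r/52 ≈ 0.00251697.
r ≈ 52·0.00251697 = 13.08824%.

13.09%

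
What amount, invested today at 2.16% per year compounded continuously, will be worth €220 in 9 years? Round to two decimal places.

P = A·e^(−rt) = 220·e^(−0.1944).
e^(−0.1944) ≈ 0.823328507, so P ≈ 181.1323.

€181.13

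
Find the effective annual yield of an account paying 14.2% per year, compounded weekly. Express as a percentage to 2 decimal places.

15.24%

One year is 52 periods at 0.00273077 each: (1 + 0.00273077)^52 ≈ 1.152354.
EAR = 1.152354 − 1 ≈ 15.23536%.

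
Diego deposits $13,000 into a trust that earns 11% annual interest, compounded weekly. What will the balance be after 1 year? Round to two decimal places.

Periodic rate = 11%/52 = 0.00211538; periods = 52·1 = 52.
A = 13,000·(1 + 0.11/52)^52 ≈ 13,000·1.1161483862 ≈ 14,509.9290.

$14,509.93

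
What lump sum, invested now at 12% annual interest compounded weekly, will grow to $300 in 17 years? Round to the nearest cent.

$39.10

Growth factor = (1 + 0.12/52)^884 ≈ 7.67255571.
P = 300/7.67255571 ≈ 39.1004.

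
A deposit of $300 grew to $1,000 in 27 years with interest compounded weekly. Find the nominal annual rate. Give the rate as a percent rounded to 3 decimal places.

The 1404-period growth factor is 1,000/300 = 3.33333.
r/52 = 3.33333^(1/1404) − 1 ≈ 0.000857898, so r ≈ 52·0.000857898 = 4.46107%.

4.461%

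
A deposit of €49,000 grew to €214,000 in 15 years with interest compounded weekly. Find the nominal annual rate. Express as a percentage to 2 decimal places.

9.84%

The 780-period growth factor is 214,000/49,000 = 4.36735.
r/52 = 4.36735^(1/780) − 1 ≈ 0.00189173, so r ≈ 52·0.00189173 = 9.83700%.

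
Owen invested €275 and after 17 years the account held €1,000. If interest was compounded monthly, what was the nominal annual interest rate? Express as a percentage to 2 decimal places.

7.62%

The 204-period growth factor is 1,000/275 = 3.63636.
r/12 = 3.63636^(1/204) − 1 ≈ 0.00634842, so r ≈ 12·0.00634842 = 7.61810%.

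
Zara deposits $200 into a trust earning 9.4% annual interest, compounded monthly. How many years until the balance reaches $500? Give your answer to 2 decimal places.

We need (1 + 0.00783333)^(12t) = 2.5, so 12t = ln 2.5 / ln 1.007833 ≈ 117.4308.
t ≈ 117.4308/12 = 9.7859 years.

9.79 years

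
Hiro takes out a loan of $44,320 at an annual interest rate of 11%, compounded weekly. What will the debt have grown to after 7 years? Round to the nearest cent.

Periodic rate = 11%/52 = 0.00211538; periods = 52·7 = 364.
A = 44,320·(1 + 0.11/52)^364 ≈ 44,320·2.158010481 ≈ 95,643.0245.

$95,643.02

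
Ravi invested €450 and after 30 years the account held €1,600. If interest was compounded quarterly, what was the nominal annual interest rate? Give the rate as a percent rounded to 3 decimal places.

The 120-period growth factor is 1,600/450 = 3.55556.
r/4 = 3.55556^(1/120) − 1 ≈ 0.010627, so r ≈ 4·0.010627 = 4.25080%.

4.251%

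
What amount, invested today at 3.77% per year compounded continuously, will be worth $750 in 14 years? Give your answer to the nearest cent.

$442.43

P = A·e^(−rt) = 750·e^(−0.5278).
e^(−0.5278) ≈ 0.589901326, so P ≈ 442.4260.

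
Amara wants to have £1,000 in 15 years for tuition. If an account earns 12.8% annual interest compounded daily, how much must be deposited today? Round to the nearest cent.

Periodic rate = 12.8%/365 = 0.000350685; 5475 periods.
P = 1,000/(1 + 0.128/365)^5475 ≈ 1,000/6.81866307 ≈ 146.6563.

£146.66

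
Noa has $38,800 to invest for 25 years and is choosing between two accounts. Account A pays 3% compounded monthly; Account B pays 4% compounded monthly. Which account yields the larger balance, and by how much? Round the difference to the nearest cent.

A: (1 + 0.0025)^300 ≈ 2.1150195577, so 38,800 × 2.1150195577 ≈ 82,062.7588.
B: (1 + 0.04/12)^300 ≈ 2.71376515794, so 38,800 × 2.71376515794 ≈ 105,294.0881.
Difference ≈ 23,231.3293 in favor of B.

Account B, by $23,231.33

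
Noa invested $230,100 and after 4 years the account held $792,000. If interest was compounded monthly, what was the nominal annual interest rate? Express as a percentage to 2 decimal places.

(1 + r/12)^48 = 792,000/230,100 = 3.44198.
1 + r/12 = 3.44198^(1/48) ≈ 1.026085, so r/12 ≈ 0.0260854.
r ≈ 12·0.0260854 = 31.30249%.

31.30%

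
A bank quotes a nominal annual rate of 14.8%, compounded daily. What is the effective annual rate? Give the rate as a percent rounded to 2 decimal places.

One year is 365 periods at 0.000405479 each: (1 + 0.000405479)^365 ≈ 1.159478.
EAR = 1.159478 − 1 ≈ 15.94781%.

15.95%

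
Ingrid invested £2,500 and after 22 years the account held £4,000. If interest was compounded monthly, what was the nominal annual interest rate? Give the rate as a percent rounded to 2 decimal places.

(1 + r/12)^264 = 4,000/2,500 = 1.6.
1 + r/12 = 1.6^(1/264) ≈ 1.001782, so r/12 ≈ 0.0017819.
r ≈ 12·0.0017819 = 2.13828%.

2.14%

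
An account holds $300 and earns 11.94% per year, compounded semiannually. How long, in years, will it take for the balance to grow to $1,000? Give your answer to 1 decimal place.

(1 + 0.0597)^(2t) = 1,000/300 = 3.3333.
2t·ln(1 + 0.0597) = ln(3.3333); 2t = 1.204/0.0579858 ≈ 20.7632.
t ≈ 10.3816 years.

10.4 years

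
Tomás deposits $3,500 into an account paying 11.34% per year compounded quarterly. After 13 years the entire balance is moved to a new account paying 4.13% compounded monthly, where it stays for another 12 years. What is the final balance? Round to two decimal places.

$24,562.04

After 13 years at 11.34%: 3,500 × 4.2788742645 ≈ 14,976.0599.
Then 12 years at 4.13%: 14,976.0599 × 1.6400867008 ≈ 24,562.0367.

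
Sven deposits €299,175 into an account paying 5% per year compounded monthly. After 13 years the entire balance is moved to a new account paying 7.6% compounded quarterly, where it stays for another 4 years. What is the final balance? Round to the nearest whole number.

€773,423

Phase 1: 299,175·(1 + 0.05/12)^156 ≈ 572,308.5504.
Phase 2: 572,308.5504·(1 + 0.019)^16 ≈ 773,423.1701.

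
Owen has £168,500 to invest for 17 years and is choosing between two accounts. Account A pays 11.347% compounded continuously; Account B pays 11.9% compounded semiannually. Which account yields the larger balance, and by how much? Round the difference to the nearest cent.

Account B, by £42,644.06

Account A growth factor: e^(0.11347·17) = e^1.92899 ≈ 6.882555349049; balance ≈ 1,159,710.5763.
Account B growth factor: (1 + 0.0595)^34 ≈ 7.135635797942; balance ≈ 1,202,354.6320.
Account B is larger by 42,644.0556.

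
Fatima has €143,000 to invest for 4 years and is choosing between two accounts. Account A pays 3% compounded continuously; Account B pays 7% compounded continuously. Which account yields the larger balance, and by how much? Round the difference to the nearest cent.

Account B, by €27,975.51

A: e^(0.03·4) = e^0.12 ≈ 1.12749685158, so 143,000 × 1.12749685158 ≈ 161,232.0498.
B: e^(0.07·4) = e^0.28 ≈ 1.32312981234, so 143,000 × 1.32312981234 ≈ 189,207.5632.
Difference ≈ 27,975.5134 in favor of B.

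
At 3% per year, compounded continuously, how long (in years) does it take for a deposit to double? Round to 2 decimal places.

23.10 years

e^(0.03t) = 2, so 0.03t = ln 2 ≈ 0.69315.
t ≈ 0.69315/0.03 ≈ 23.1049.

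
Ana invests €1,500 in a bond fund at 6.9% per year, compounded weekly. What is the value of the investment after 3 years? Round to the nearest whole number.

Periodic rate = 6.9%/52 = 0.00132692; periods = 52·3 = 156.
A = 1,500·(1 + 0.069/52)^156 ≈ 1,500·1.229813811 ≈ 1,844.7207.

€1,845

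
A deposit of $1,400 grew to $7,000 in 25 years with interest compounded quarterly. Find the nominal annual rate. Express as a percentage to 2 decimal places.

(1 + r/4)^100 = 7,000/1,400 = 5.
1 + r/4 = 5^(1/100) ≈ 1.016225, so r/4 ≈ 0.0162246.
r ≈ 4·0.0162246 = 6.48984%.

6.49%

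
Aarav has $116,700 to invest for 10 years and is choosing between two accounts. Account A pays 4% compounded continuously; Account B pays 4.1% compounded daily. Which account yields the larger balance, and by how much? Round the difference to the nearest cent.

Account B, by $1,745.64

Account A growth factor: e^(0.04·10) = e^0.4 ≈ 1.49182469764; balance ≈ 174,095.9422.
Account B growth factor: (1 + 0.041/365)^3650 ≈ 1.50678309002; balance ≈ 175,841.5866.
Account B is larger by 1,745.6444.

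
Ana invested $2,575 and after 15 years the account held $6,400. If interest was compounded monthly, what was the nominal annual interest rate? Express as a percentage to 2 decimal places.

6.09%

(1 + r/12)^180 = 6,400/2,575 = 2.48544.
1 + r/12 = 2.48544^(1/180) ≈ 1.005071, so r/12 ≈ 0.00507086.
r ≈ 12·0.00507086 = 6.08503%.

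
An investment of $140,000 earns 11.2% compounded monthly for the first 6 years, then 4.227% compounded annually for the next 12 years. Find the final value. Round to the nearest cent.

$449,141.56

Phase 1: 140,000·(1 + 0.112/12)^72 ≈ 273,287.8950.
Phase 2: 273,287.8950·(1 + 0.04227)^12 ≈ 449,141.5625.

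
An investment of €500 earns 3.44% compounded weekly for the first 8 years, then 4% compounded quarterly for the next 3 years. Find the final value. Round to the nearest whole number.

Phase 1: 500·(1 + 0.0344/52)^416 ≈ 658.3371.
Phase 2: 658.3371·(1 + 0.01)^12 ≈ 741.8307.

€742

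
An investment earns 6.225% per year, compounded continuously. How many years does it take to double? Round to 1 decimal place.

e^(0.06225t) = 2, so 0.06225t = ln 2 ≈ 0.69315.
t ≈ 0.69315/0.06225 ≈ 11.1349.

11.1 years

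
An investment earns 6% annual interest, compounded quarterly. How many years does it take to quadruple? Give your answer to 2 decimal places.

23.28 years

(1 + 0.015)^(4t) = 4.
4t = ln 4 / ln(1 + 0.015) ≈ 1.3863/0.0148886 ≈ 93.1111.
t ≈ 23.2778.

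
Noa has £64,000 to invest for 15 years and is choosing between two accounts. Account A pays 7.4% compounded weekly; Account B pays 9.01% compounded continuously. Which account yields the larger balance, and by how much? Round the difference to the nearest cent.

Account B, by £53,200.06

A: (1 + 0.074/52)^780 ≈ 3.03196505044, so 64,000 × 3.03196505044 ≈ 194,045.7632.
B: e^(0.0901·15) = e^1.3515 ≈ 3.86321601077, so 64,000 × 3.86321601077 ≈ 247,245.8247.
Difference ≈ 53,200.0615 in favor of B.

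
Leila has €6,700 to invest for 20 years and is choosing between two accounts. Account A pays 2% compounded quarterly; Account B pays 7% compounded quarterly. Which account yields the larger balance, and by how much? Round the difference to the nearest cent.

Account A growth factor: (1 + 0.005)^80 ≈ 1.490338568; balance ≈ 9,985.2684.
Account B growth factor: (1 + 0.0175)^80 ≈ 4.0063919242; balance ≈ 26,842.8259.
Account B is larger by 16,857.5575.

Account B, by €16,857.56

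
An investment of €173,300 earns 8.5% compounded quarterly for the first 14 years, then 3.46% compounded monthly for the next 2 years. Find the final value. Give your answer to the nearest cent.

€602,843.23

Phase 1: 173,300·(1 + 0.02125)^56 ≈ 562,593.1720.
Phase 2: 562,593.1720·(1 + 0.0346/12)^24 ≈ 602,843.2348.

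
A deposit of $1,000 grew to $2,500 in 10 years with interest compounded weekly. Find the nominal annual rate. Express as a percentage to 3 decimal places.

9.171%

The 520-period growth factor is 2,500/1,000 = 2.5.
r/52 = 2.5^(1/520) − 1 ≈ 0.00176365, so r ≈ 52·0.00176365 = 9.17099%.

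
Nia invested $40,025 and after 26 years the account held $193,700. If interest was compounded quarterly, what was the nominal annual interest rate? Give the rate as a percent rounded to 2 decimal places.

6.11%

The 104-period growth factor is 193,700/40,025 = 4.83948.
r/4 = 4.83948^(1/104) − 1 ≈ 0.0152771, so r ≈ 4·0.0152771 = 6.11085%.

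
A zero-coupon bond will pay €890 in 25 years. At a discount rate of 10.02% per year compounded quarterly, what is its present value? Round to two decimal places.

€74.97

Periodic rate = 10.02%/4 = 0.02505; 100 periods.
P = 890/(1 + 0.02505)^100 ≈ 890/11.8714836 ≈ 74.9696.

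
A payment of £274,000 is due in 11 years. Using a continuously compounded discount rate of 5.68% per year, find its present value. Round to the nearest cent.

P = A·e^(−rt) = 274,000·e^(−0.6248).
e^(−0.6248) ≈ 0.535368491511, so P ≈ 146,690.9667.

£146,690.97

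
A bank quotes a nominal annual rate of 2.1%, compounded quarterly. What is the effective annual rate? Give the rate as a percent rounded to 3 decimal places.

2.117%

One year is 4 periods at 0.00525 each: (1 + 0.00525)^4 ≈ 1.021166.
EAR = 1.021166 − 1 ≈ 2.11660%.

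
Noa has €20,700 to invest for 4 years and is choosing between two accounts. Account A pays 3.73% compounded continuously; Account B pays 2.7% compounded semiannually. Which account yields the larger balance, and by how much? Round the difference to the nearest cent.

Account A, by €986.60

A: e^(0.0373·4) = e^0.1492 ≈ 1.160905147, so 20,700 × 1.160905147 ≈ 24,030.7365.
B: (1 + 0.0135)^8 ≈ 1.1132431313, so 20,700 × 1.1132431313 ≈ 23,044.1328.
Difference ≈ 986.6037 in favor of A.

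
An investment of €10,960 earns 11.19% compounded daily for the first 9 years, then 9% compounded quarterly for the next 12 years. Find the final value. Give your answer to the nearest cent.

Phase 1: 10,960·(1 + 0.1119/365)^3285 ≈ 30,000.0167.
Phase 2: 30,000.0167·(1 + 0.0225)^48 ≈ 87,289.2368.

€87,289.24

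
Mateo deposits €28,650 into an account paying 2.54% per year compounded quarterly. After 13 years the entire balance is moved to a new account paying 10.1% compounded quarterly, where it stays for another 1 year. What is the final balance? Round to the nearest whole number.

€43,994

After 13 years at 2.54%: 28,650 × 1.3897946913 ≈ 39,817.6179.
Then 1 years at 10.1%: 39,817.6179 × 1.1048901753 ≈ 43,994.0948.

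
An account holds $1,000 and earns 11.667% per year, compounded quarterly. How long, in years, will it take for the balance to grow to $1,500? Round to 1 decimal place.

We need (1 + 0.0291675)^(4t) = 1.5, so 4t = ln 1.5 / ln 1.029168 ≈ 14.1030.
t ≈ 14.1030/4 = 3.5258 years.

3.5 years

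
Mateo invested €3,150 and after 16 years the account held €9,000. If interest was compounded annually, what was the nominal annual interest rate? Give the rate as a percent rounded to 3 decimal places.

The 16-period growth factor is 9,000/3,150 = 2.85714.
r = 2.85714^(1/16) − 1 ≈ 0.0678143, i.e. 6.78143%.

6.781%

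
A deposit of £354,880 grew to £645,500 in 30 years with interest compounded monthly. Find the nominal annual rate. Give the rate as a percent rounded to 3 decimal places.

1.996%

The 360-period growth factor is 645,500/354,880 = 1.81892.
r/12 = 1.81892^(1/360) − 1 ≈ 0.00166317, so r ≈ 12·0.00166317 = 1.99581%.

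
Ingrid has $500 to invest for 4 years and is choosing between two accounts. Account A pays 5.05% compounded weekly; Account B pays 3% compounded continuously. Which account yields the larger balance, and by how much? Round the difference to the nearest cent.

Account A, by $48.12

A: (1 + 0.0505/52)^208 ≈ 1.22372805, so 500 × 1.22372805 ≈ 611.8640.
B: e^(0.03·4) = e^0.12 ≈ 1.12749685, so 500 × 1.12749685 ≈ 563.7484.
Difference ≈ 48.1156 in favor of A.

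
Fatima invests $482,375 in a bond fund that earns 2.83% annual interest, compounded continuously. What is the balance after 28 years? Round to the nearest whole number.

A = P·e^(rt) = 482,375·e^(0.0283·28) = 482,375·e^0.7924.
e^0.7924 ≈ 2.20869092854, so A ≈ 1,065,417.2867.

$1,065,417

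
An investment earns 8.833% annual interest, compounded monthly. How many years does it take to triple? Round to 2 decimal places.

(1 + 0.00736083)^(12t) = 3.
12t = ln 3 / ln(1 + 0.00736083) ≈ 1.0986/0.00733387 ≈ 149.7997.
t ≈ 12.4833.

12.48 years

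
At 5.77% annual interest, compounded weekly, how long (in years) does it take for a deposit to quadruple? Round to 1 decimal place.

(1 + 0.00110962)^(52t) = 4.
52t = ln 4 / ln(1 + 0.00110962) ≈ 1.3863/0.001109 ≈ 1250.0398.
t ≈ 24.0392.

24.0 years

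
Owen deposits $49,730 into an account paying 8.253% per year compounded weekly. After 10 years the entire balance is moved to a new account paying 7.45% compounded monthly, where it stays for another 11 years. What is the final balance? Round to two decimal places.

$256,780.27

Phase 1: 49,730·(1 + 0.08253/52)^520 ≈ 113,437.7402.
Phase 2: 113,437.7402·(1 + 0.0745/12)^132 ≈ 256,780.2747.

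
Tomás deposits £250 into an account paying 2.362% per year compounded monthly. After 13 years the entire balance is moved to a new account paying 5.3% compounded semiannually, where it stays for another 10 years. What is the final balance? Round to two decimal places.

After 13 years at 2.362%: 250 × 1.35901232 ≈ 339.7531.
Then 10 years at 5.3%: 339.7531 × 1.68724859 ≈ 573.2479.

£573.25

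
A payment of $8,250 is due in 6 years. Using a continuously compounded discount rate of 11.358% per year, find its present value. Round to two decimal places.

P = A·e^(−rt) = 8,250·e^(−0.68148).
e^(−0.68148) ≈ 0.5058677538, so P ≈ 4,173.4090.

$4,173.41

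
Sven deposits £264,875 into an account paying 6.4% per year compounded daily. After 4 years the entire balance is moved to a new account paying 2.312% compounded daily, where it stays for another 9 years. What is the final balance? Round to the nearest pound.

After 4 years at 6.4%: 264,875 × 1.29172373977 ≈ 342,145.3256.
Then 9 years at 2.312%: 342,145.3256 × 1.23130355638 ≈ 421,284.7562.

£421,285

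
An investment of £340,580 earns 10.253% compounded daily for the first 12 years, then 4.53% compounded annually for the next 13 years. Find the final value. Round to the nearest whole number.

After 12 years at 10.253%: 340,580 × 3.421870138572 ≈ 1,165,420.5318.
Then 13 years at 4.53%: 1,165,420.5318 × 1.778821439259 ≈ 2,073,075.0277.

£2,073,075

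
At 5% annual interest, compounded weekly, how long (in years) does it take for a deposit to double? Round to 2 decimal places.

(1 + 0.000961538)^(52t) = 2.
52t = ln 2 / ln(1 + 0.000961538) ≈ 0.69315/0.000961076 ≈ 721.2196.
t ≈ 13.8696.

13.87 years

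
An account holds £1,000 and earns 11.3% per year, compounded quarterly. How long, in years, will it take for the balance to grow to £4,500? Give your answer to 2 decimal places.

(1 + 0.02825)^(4t) = 4,500/1,000 = 4.5.
4t·ln(1 + 0.02825) = ln(4.5); 4t = 1.5041/0.0278583 ≈ 53.9902.
t ≈ 13.4976 years.

13.50 years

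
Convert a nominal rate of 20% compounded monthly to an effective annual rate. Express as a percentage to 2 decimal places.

EAR = (1 + 20%/12)^12 − 1 = (1 + 0.0166667)^12 − 1.
(1 + 0.0166667)^12 ≈ 1.219391, so EAR ≈ 21.93911%.

21.94%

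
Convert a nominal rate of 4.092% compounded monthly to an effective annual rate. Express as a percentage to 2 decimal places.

EAR = (1 + 4.092%/12)^12 − 1 = (1 + 0.00341)^12 − 1.
(1 + 0.00341)^12 ≈ 1.041696, so EAR ≈ 4.16962%.

4.17%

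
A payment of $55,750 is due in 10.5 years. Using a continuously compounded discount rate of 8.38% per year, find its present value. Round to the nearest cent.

$23,126.46

P = A·e^(−rt) = 55,750·e^(−0.8799).
e^(−0.8799) ≈ 0.41482439205, so P ≈ 23,126.4599.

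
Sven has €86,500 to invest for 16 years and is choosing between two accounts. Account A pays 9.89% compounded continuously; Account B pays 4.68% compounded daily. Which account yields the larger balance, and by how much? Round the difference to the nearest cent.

Account A growth factor: e^(0.0989·16) = e^1.5824 ≈ 4.86662169865; balance ≈ 420,962.7769.
Account B growth factor: (1 + 0.0468/365)^5840 ≈ 2.11435964608; balance ≈ 182,892.1094.
Account A is larger by 238,070.6675.

Account A, by €238,070.67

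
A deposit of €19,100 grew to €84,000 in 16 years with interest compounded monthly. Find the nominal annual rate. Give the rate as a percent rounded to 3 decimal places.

(1 + r/12)^192 = 84,000/19,100 = 4.39791.
1 + r/12 = 4.39791^(1/192) ≈ 1.007744, so r/12 ≈ 0.00774404.
r ≈ 12·0.00774404 = 9.29285%.

9.293%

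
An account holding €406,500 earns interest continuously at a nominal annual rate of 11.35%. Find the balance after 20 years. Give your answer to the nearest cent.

A = P·e^(rt) = 406,500·e^(0.1135·20) = 406,500·e^2.27.
e^2.27 ≈ 9.679400814073, so A ≈ 3,934,676.4309.

€3,934,676.43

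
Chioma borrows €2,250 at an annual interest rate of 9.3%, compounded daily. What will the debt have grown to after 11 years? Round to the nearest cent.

Growth factor = (1 + 0.093/365)^4015 ≈ 2.781164416.
A ≈ 2,250 × 2.781164416 ≈ 6,257.6199.

€6,257.62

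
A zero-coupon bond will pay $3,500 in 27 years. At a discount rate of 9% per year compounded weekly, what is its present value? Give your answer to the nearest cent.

Periodic rate = 9%/52 = 0.00173077; 1404 periods.
P = 3,500/(1 + 0.09/52)^1404 ≈ 3,500/11.33504823 ≈ 308.7768.

$308.78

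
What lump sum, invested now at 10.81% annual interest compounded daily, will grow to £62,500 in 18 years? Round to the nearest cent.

Growth factor = (1 + 0.1081/365)^6570 ≈ 6.9972129414.
P = 62,500/6.9972129414 ≈ 8,932.1278.

£8,932.13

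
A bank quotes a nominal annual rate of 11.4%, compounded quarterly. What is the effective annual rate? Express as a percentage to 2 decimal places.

11.90%

One year is 4 periods at 0.0285 each: (1 + 0.0285)^4 ≈ 1.118967.
EAR = 1.118967 − 1 ≈ 11.89668%.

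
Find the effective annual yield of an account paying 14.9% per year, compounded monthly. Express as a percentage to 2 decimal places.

EAR = (1 + 14.9%/12)^12 − 1 = (1 + 0.0124167)^12 − 1.
(1 + 0.0124167)^12 ≈ 1.159609, so EAR ≈ 15.96086%.

15.96%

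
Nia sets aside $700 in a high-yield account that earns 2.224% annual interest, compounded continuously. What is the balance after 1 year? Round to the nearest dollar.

$716

A = P·e^(rt) = 700·e^(0.02224·1) = 700·e^0.02224.
e^0.02224 ≈ 1.02248915, so A ≈ 715.7424.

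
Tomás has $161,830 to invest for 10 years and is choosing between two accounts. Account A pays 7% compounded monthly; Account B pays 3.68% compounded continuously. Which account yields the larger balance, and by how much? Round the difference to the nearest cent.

Account A growth factor: (1 + 0.07/12)^120 ≈ 2.0096613767; balance ≈ 325,223.5006.
Account B growth factor: e^(0.0368·10) = e^0.368 ≈ 1.44484203897; balance ≈ 233,818.7872.
Account A is larger by 91,404.7134.

Account A, by $91,404.71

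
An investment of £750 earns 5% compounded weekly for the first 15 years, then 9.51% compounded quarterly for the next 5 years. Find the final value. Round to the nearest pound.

Phase 1: 750·(1 + 0.05/52)^780 ≈ 1,587.1780.
Phase 2: 1,587.1780·(1 + 0.023775)^20 ≈ 2,539.3118.

£2,539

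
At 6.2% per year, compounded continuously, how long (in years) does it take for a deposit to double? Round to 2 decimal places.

e^(0.062t) = 2, so 0.062t = ln 2 ≈ 0.69315.
t ≈ 0.69315/0.062 ≈ 11.1798.

11.18 years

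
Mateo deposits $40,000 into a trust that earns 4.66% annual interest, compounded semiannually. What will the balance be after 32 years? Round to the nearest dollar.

$174,683

Growth factor = (1 + 0.0233)^64 ≈ 4.36707191885.
A ≈ 40,000 × 4.36707191885 ≈ 174,682.8768.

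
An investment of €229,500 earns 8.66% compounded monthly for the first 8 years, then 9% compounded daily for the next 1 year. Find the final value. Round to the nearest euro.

€500,799

Phase 1: 229,500·(1 + 0.0866/12)^96 ≈ 457,700.5451.
Phase 2: 457,700.5451·(1 + 0.09/365)^365 ≈ 500,798.6101.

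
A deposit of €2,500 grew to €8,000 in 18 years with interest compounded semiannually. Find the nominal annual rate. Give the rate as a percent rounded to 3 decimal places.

The 36-period growth factor is 8,000/2,500 = 3.2.
r/2 = 3.2^(1/36) − 1 ≈ 0.0328374, so r ≈ 2·0.0328374 = 6.56747%.

6.567%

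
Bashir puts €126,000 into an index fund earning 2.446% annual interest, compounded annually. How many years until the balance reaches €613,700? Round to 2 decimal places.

We need (1 + 0.02446)^t = 4.8706, so t = ln 4.8706 / ln 1.02446 ≈ 65.5155.

65.52 years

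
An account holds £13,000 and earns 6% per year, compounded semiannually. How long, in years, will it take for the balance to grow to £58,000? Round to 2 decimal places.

25.30 years

We need (1 + 0.03)^(2t) = 4.4615, so 2t = ln 4.4615 / ln 1.03 ≈ 50.5939.
t ≈ 50.5939/2 = 25.2969 years.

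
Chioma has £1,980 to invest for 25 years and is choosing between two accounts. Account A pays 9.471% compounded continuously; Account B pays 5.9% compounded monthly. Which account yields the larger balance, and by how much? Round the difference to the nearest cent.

Account A, by £12,509.81

A: e^(0.09471·25) = e^2.36775 ≈ 10.673350209, so 1,980 × 10.673350209 ≈ 21,133.2334.
B: (1 + 0.059/12)^300 ≈ 4.355266489, so 1,980 × 4.355266489 ≈ 8,623.4276.
Difference ≈ 12,509.8058 in favor of A.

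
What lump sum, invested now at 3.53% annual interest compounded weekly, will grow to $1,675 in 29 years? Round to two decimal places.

Periodic rate = 3.53%/52 = 0.000678846; 1508 periods.
P = 1,675/(1 + 0.0353/52)^1508 ≈ 1,675/2.782508029 ≈ 601.9749.

$601.97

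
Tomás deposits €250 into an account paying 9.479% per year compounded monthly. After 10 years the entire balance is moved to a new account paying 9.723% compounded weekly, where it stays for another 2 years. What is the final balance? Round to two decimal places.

€780.48

Phase 1: 250·(1 + 0.09479/12)^120 ≈ 642.6734.
Phase 2: 642.6734·(1 + 0.09723/52)^104 ≈ 780.4847.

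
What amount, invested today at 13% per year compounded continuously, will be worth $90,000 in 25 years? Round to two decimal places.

P = A·e^(−rt) = 90,000·e^(−3.25).
e^(−3.25) ≈ 0.038774207832, so P ≈ 3,489.6787.

$3,489.68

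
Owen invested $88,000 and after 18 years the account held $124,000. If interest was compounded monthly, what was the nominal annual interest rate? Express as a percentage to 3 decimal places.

(1 + r/12)^216 = 124,000/88,000 = 1.40909.
1 + r/12 = 1.40909^(1/216) ≈ 1.001589, so r/12 ≈ 0.00158897.
r ≈ 12·0.00158897 = 1.90676%.

1.907%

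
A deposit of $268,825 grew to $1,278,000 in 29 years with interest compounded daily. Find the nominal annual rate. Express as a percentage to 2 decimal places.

(1 + r/365)^10585 = 1,278,000/268,825 = 4.75402.
1 + r/365 = 4.75402^(1/10585) ≈ 1.000147, so r/365 ≈ 0.000147294.
r ≈ 365·0.000147294 = 5.37623%.

5.38%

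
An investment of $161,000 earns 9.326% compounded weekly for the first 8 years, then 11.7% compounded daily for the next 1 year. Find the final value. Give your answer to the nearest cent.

Phase 1: 161,000·(1 + 0.09326/52)^416 ≈ 339,276.7449.
Phase 2: 339,276.7449·(1 + 0.117/365)^365 ≈ 381,380.4308.

$381,380.43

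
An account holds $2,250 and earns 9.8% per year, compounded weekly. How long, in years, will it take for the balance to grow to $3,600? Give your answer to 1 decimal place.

4.8 years

(1 + 0.00188462)^(52t) = 3,600/2,250 = 1.6.
52t·ln(1 + 0.00188462) = ln(1.6); 52t = 0.47/0.00188284 ≈ 249.6246.
t ≈ 4.8005 years.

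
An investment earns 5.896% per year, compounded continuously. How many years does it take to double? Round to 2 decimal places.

e^(0.05896t) = 2, so 0.05896t = ln 2 ≈ 0.69315.
t ≈ 0.69315/0.05896 ≈ 11.7562.

11.76 years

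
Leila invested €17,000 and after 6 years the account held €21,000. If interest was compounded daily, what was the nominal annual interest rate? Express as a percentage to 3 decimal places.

3.522%

(1 + r/365)^2190 = 21,000/17,000 = 1.23529.
1 + r/365 = 1.23529^(1/2190) ≈ 1.000096, so r/365 ≈ 0.0000964928.
r ≈ 365·0.0000964928 = 3.52199%.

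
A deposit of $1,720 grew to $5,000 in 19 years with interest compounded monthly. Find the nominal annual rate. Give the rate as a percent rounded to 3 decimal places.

5.630%

The 228-period growth factor is 5,000/1,720 = 2.90698.
r/12 = 2.90698^(1/228) − 1 ≈ 0.00469129, so r ≈ 12·0.00469129 = 5.62955%.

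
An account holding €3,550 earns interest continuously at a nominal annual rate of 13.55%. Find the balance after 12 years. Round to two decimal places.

€18,046.42

A = P·e^(rt) = 3,550·e^(0.1355·12) = 3,550·e^1.626.
e^1.626 ≈ 5.0834999963, so A ≈ 18,046.4250.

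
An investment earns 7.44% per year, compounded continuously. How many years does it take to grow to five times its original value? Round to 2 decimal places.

e^(0.0744t) = 5, so 0.0744t = ln 5 ≈ 1.6094.
t ≈ 1.6094/0.0744 ≈ 21.6322.

21.63 years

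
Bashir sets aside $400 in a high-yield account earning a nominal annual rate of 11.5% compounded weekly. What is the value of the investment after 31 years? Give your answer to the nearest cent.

Growth factor = (1 + 0.115/52)^1612 ≈ 35.200621373.
A ≈ 400 × 35.200621373 ≈ 14,080.2485.

$14,080.25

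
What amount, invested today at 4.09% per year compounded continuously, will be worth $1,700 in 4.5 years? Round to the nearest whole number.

P = A·e^(−rt) = 1,700·e^(−0.18405).
e^(−0.18405) ≈ 0.8318942081, so P ≈ 1,414.2202.

$1,414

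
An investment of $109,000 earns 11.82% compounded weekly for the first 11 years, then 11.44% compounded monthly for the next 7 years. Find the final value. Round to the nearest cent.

Phase 1: 109,000·(1 + 0.1182/52)^572 ≈ 399,443.5248.
Phase 2: 399,443.5248·(1 + 0.1144/12)^84 ≈ 886,321.1278.

$886,321.13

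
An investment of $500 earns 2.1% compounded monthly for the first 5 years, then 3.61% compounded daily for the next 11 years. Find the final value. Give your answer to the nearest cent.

$826.00

After 5 years at 2.1%: 500 × 1.11060869 ≈ 555.3043.
Then 11 years at 3.61%: 555.3043 × 1.48747546 ≈ 826.0016.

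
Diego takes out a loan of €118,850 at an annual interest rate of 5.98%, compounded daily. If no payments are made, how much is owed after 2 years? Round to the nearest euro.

€133,948

Periodic rate = 5.98%/365 = 0.000163836; periods = 365·2 = 730.
A = 118,850·(1 + 0.0598/365)^730 ≈ 118,850·1.1270349022 ≈ 133,948.0981.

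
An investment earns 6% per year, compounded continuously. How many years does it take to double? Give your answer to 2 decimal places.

11.55 years

e^(0.06t) = 2, so 0.06t = ln 2 ≈ 0.69315.
t ≈ 0.69315/0.06 ≈ 11.5525.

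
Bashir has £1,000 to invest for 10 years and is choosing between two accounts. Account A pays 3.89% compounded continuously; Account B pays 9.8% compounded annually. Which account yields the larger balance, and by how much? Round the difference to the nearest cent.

A: e^(0.0389·10) = e^0.389 ≈ 1.475504551, so 1,000 × 1.475504551 ≈ 1,475.5046.
B: (1 + 0.098)^10 ≈ 2.546967487, so 1,000 × 2.546967487 ≈ 2,546.9675.
Difference ≈ 1,071.4629 in favor of B.

Account B, by £1,071.46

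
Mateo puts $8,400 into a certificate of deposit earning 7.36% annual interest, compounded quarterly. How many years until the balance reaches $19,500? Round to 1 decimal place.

(1 + 0.0184)^(4t) = 19,500/8,400 = 2.3214.
4t·ln(1 + 0.0184) = ln(2.3214); 4t = 0.84218/0.0182328 ≈ 46.1906.
t ≈ 11.5477 years.

11.5 years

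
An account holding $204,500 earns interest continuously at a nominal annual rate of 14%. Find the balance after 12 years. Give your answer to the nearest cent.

A = P·e^(rt) = 204,500·e^(0.14·12) = 204,500·e^1.68.
e^1.68 ≈ 5.365555971122, so A ≈ 1,097,256.1961.

$1,097,256.20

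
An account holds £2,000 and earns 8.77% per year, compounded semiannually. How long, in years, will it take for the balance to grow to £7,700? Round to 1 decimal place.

15.7 years

We need (1 + 0.04385)^(2t) = 3.85, so 2t = ln 3.85 / ln 1.04385 ≈ 31.4120.
t ≈ 31.4120/2 = 15.7060 years.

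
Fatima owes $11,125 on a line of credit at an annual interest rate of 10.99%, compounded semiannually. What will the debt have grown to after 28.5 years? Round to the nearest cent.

$234,702.10

Periodic rate = 10.99%/2 = 0.05495; periods = 2·28.5 = 57.
A = 11,125·(1 + 0.05495)^57 ≈ 11,125·21.0968181194 ≈ 234,702.1016.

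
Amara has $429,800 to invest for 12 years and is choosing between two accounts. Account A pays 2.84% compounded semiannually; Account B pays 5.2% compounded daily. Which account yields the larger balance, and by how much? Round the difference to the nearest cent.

Account B, by $199,251.00

A: (1 + 0.0142)^24 ≈ 1.40270565899, so 429,800 × 1.40270565899 ≈ 602,882.8922.
B: (1 + 0.052/365)^4380 ≈ 1.86629569576, so 429,800 × 1.86629569576 ≈ 802,133.8900.
Difference ≈ 199,250.9978 in favor of B.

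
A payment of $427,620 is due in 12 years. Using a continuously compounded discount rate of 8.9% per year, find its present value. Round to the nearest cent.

P = A·e^(−rt) = 427,620·e^(−1.068).
e^(−1.068) ≈ 0.343695220928, so P ≈ 146,970.9504.

$146,970.95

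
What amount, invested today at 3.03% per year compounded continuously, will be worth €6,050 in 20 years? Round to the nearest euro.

P = A·e^(−rt) = 6,050·e^(−0.606).
e^(−0.606) ≈ 0.5455286252, so P ≈ 3,300.4482.

€3,300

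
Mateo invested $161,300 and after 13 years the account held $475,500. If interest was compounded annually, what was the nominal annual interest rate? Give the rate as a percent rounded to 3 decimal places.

(1 + r)^13 = 475,500/161,300 = 2.94792.
1 + r = 2.94792^(1/13) ≈ 1.086717, so r ≈ 0.0867174.
r ≈ 8.67174%.

8.672%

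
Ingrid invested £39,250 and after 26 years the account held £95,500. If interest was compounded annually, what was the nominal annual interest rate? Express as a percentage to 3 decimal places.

(1 + r)^26 = 95,500/39,250 = 2.43312.
1 + r = 2.43312^(1/26) ≈ 1.034791, so r ≈ 0.0347905.
r ≈ 3.47905%.

3.479%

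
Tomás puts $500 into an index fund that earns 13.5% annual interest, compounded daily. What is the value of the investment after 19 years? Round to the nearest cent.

$6,497.25

Periodic rate = 13.5%/365 = 0.000369863; periods = 365·19 = 6935.
A = 500·(1 + 0.135/365)^6935 ≈ 500·12.9944945 ≈ 6,497.2472.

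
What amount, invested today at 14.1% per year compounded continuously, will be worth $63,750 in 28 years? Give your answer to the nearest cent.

$1,229.94

P = A·e^(−rt) = 63,750·e^(−3.948).
e^(−3.948) ≈ 0.019293249714, so P ≈ 1,229.9447.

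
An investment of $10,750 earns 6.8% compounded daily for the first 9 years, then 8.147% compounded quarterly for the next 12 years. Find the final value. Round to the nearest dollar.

Phase 1: 10,750·(1 + 0.068/365)^3285 ≈ 19,823.1164.
Phase 2: 19,823.1164·(1 + 0.0203675)^48 ≈ 52,178.2565.

$52,178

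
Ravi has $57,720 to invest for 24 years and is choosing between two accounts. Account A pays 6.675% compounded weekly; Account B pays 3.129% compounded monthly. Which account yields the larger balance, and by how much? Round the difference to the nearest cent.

Account A, by $163,976.12

Account A growth factor: (1 + 0.06675/52)^1248 ≈ 4.95785244576; balance ≈ 286,167.2432.
Account B growth factor: (1 + 0.0026075)^288 ≈ 2.11696325421; balance ≈ 122,191.1190.
Account A is larger by 163,976.1241.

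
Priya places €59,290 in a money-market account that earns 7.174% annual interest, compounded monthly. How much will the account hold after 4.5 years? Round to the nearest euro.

Periodic rate = 7.174%/12 = 0.00597833; periods = 12·4.5 = 54.
A = 59,290·(1 + 0.07174/12)^54 ≈ 59,290·1.3797037969 ≈ 81,802.6381.

€81,803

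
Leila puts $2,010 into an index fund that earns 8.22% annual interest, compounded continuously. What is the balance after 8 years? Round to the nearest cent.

A = P·e^(rt) = 2,010·e^(0.0822·8) = 2,010·e^0.6576.
e^0.6576 ≈ 1.930154401, so A ≈ 3,879.6103.

$3,879.61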